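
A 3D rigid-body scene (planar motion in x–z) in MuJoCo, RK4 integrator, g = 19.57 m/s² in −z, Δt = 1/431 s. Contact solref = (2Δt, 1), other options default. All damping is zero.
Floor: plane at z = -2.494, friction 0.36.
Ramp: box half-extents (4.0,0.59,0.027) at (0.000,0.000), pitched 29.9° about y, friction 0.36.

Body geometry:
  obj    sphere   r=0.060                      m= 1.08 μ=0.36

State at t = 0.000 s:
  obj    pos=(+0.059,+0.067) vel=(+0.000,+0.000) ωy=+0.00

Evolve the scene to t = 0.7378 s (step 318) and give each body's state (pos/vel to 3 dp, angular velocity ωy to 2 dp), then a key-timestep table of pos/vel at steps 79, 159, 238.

State at t = 0.7378 s:
  obj    pos=(+1.703,-0.879) vel=(+4.457,-2.563) ωy=+85.68

Key-timestep trajectory:
   step    t(s)  obj.x    obj.z    obj.vx   obj.vz 
     79  0.1833   +0.160  +0.008  +1.107  -0.637
    159  0.3689   +0.470  -0.170  +2.229  -1.281
    238  0.5522   +0.980  -0.463  +3.336  -1.918


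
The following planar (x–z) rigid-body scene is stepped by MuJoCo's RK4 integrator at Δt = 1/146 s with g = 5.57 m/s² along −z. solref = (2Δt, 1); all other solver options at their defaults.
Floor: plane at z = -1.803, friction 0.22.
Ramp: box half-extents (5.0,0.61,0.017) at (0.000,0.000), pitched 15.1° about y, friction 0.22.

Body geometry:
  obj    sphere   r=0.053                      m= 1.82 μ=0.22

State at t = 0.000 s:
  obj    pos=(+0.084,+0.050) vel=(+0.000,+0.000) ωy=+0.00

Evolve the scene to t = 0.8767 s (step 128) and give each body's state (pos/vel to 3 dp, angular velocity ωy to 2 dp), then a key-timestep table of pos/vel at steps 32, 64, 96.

State at t = 0.8767 s:
  obj    pos=(+0.469,-0.054) vel=(+0.877,-0.237) ωy=+17.14

Key-timestep trajectory:
   step    t(s)  obj.x    obj.z    obj.vx   obj.vz 
     32  0.2192   +0.108  +0.043  +0.219  -0.059
     64  0.4384   +0.180  +0.024  +0.439  -0.118
     96  0.6575   +0.300  -0.009  +0.658  -0.178


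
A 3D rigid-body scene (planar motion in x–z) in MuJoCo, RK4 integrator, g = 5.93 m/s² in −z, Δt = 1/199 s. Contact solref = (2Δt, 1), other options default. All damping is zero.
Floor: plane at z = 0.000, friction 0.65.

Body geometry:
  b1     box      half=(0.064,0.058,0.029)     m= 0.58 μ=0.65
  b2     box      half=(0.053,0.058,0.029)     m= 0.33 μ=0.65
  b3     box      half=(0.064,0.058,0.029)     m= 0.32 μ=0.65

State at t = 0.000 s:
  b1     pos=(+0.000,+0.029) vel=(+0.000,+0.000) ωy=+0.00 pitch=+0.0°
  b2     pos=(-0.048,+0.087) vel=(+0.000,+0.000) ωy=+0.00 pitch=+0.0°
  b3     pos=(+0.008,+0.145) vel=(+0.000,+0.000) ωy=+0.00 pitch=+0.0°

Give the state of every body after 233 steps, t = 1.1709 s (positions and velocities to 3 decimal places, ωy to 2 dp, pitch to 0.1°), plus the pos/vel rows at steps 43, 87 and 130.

State at t = 1.1709 s:
  b1     pos=(+0.000,+0.029) vel=(+0.000,+0.000) ωy=+0.00 pitch=+0.0°
  b2     pos=(-0.048,+0.087) vel=(+0.000,+0.000) ωy=+0.00 pitch=+0.0°
  b3     pos=(+0.152,+0.029) vel=(+0.000,+0.000) ωy=+0.00 pitch=+180.0°

Key-timestep trajectory:
   step    t(s)  b1.x    b1.z    b1.vx   b1.vz   b2.x    b2.z    b2.vx   b2.vz   b3.x    b3.z    b3.vx   b3.vz 
     43  0.2161   +0.000  +0.029  +0.000  +0.000   -0.048  +0.087  +0.000  +0.000   +0.014  +0.144  +0.069  -0.023
     87  0.4372   +0.000  +0.029  +0.000  +0.000   -0.048  +0.087  +0.000  +0.000   +0.045  +0.128  +0.196  -0.005
    130  0.6533   +0.000  +0.029  +0.000  +0.000   -0.048  +0.087  +0.000  +0.000   +0.103  +0.109  +0.354  -0.268


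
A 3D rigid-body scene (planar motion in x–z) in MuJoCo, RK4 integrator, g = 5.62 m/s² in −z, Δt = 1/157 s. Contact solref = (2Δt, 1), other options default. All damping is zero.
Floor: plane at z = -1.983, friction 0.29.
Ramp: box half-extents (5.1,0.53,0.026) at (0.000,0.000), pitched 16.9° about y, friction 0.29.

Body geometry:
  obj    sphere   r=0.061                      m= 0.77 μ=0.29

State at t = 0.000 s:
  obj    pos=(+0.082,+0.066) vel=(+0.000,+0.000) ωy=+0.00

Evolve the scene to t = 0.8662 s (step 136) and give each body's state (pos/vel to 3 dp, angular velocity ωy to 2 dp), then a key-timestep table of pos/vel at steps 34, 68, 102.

State at t = 0.8662 s:
  obj    pos=(+0.501,-0.061) vel=(+0.967,-0.294) ωy=+16.57

Key-timestep trajectory:
   step    t(s)  obj.x    obj.z    obj.vx   obj.vz 
     34  0.2166   +0.108  +0.058  +0.242  -0.073
     68  0.4331   +0.187  +0.034  +0.484  -0.147
    102  0.6497   +0.318  -0.006  +0.725  -0.220


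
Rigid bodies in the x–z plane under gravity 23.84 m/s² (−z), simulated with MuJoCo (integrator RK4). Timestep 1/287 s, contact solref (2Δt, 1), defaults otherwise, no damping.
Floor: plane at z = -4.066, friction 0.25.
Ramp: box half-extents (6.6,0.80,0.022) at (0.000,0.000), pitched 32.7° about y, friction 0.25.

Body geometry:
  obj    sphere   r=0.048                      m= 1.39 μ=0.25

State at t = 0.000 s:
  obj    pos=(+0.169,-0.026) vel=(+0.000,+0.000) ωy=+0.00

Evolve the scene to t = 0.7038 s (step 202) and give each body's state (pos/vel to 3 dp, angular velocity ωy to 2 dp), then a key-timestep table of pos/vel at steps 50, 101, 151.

State at t = 0.7038 s:
  obj    pos=(+2.087,-1.257) vel=(+5.449,-3.498) ωy=+134.86

Key-timestep trajectory:
   step    t(s)  obj.x    obj.z    obj.vx   obj.vz 
     50  0.1742   +0.287  -0.101  +1.349  -0.866
    101  0.3519   +0.649  -0.333  +2.725  -1.749
    151  0.5261   +1.241  -0.714  +4.073  -2.615


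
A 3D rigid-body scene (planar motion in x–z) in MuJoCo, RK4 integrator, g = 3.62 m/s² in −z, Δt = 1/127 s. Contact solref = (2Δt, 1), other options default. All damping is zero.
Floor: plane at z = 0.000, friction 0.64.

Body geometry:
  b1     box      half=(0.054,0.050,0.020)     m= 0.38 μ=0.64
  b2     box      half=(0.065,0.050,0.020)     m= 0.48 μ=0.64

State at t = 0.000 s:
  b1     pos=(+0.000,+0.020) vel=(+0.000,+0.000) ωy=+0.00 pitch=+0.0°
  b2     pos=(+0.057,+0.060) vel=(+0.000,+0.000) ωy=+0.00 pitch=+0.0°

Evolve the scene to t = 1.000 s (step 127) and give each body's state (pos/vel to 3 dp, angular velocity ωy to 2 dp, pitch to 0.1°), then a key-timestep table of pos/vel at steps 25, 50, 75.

State at t = 1.000 s:
  b1     pos=(+0.000,+0.020) vel=(+0.000,+0.000) ωy=+0.00 pitch=+0.0°
  b2     pos=(+0.068,+0.055) vel=(+0.000,+0.000) ωy=-0.01 pitch=+36.2°

Key-timestep trajectory:
   step    t(s)  b1.x    b1.z    b1.vx   b1.vz   b2.x    b2.z    b2.vx   b2.vz 
     25  0.1969   +0.000  +0.020  +0.000  +0.000   +0.059  +0.059  +0.027  -0.007
     50  0.3937   +0.000  +0.020  +0.000  +0.000   +0.069  +0.054  +0.050  +0.031
     75  0.5906   +0.000  +0.020  +0.000  +0.000   +0.067  +0.055  +0.017  -0.012


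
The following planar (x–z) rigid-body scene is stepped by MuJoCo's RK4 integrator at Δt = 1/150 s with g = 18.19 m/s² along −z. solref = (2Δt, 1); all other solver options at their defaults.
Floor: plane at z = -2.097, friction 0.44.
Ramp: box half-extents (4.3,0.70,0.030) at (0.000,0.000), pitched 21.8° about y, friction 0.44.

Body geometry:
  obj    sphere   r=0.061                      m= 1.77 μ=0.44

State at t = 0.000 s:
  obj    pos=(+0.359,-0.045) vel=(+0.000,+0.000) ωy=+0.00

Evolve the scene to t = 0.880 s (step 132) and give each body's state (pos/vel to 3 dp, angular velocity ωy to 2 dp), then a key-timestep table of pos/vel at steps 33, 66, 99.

State at t = 0.880 s:
  obj    pos=(+2.093,-0.739) vel=(+3.942,-1.577) ωy=+69.59

Key-timestep trajectory:
   step    t(s)  obj.x    obj.z    obj.vx   obj.vz 
     33  0.2200   +0.467  -0.089  +0.986  -0.394
     66  0.4400   +0.793  -0.219  +1.971  -0.788
     99  0.6600   +1.335  -0.436  +2.956  -1.182


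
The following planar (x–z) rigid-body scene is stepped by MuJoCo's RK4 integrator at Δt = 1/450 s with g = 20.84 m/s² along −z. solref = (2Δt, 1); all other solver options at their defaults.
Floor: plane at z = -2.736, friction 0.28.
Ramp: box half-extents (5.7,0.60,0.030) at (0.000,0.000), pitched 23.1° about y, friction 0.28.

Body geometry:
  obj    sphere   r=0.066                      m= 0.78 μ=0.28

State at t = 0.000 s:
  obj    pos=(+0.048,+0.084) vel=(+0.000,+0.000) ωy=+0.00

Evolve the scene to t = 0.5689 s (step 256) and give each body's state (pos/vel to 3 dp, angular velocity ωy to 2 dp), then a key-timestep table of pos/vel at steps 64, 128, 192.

State at t = 0.5689 s:
  obj    pos=(+0.917,-0.287) vel=(+3.056,-1.304) ωy=+50.33

Key-timestep trajectory:
   step    t(s)  obj.x    obj.z    obj.vx   obj.vz 
     64  0.1422   +0.102  +0.061  +0.764  -0.326
    128  0.2844   +0.265  -0.009  +1.528  -0.652
    192  0.4267   +0.537  -0.125  +2.292  -0.978


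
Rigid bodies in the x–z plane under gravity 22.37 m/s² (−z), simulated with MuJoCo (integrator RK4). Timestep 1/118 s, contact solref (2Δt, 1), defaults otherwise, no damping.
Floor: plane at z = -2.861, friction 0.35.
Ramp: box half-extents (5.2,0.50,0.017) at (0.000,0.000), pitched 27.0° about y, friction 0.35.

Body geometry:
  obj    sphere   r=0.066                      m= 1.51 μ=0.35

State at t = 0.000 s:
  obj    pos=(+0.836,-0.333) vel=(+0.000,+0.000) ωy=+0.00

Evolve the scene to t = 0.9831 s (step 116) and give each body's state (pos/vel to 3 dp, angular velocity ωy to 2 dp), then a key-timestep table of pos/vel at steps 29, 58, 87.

State at t = 0.9831 s:
  obj    pos=(+3.959,-1.924) vel=(+6.353,-3.237) ωy=+108.03

Key-timestep trajectory:
   step    t(s)  obj.x    obj.z    obj.vx   obj.vz 
     29  0.2458   +1.031  -0.432  +1.589  -0.810
     58  0.4915   +1.617  -0.731  +3.177  -1.619
     87  0.7373   +2.593  -1.228  +4.765  -2.428


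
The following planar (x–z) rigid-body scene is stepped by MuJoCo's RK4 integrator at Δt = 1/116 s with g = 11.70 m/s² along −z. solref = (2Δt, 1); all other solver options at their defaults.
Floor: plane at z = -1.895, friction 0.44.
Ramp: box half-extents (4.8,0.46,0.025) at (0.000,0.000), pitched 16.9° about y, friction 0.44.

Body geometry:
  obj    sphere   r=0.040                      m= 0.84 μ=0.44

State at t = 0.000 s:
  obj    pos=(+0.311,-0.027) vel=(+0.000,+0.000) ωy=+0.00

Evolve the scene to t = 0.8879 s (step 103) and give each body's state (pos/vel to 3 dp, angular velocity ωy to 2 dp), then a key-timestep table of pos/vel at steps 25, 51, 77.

State at t = 0.8879 s:
  obj    pos=(+1.227,-0.305) vel=(+2.064,-0.627) ωy=+53.92

Key-timestep trajectory:
   step    t(s)  obj.x    obj.z    obj.vx   obj.vz 
     25  0.2155   +0.365  -0.043  +0.501  -0.152
     51  0.4397   +0.536  -0.095  +1.022  -0.310
     77  0.6638   +0.823  -0.182  +1.543  -0.469


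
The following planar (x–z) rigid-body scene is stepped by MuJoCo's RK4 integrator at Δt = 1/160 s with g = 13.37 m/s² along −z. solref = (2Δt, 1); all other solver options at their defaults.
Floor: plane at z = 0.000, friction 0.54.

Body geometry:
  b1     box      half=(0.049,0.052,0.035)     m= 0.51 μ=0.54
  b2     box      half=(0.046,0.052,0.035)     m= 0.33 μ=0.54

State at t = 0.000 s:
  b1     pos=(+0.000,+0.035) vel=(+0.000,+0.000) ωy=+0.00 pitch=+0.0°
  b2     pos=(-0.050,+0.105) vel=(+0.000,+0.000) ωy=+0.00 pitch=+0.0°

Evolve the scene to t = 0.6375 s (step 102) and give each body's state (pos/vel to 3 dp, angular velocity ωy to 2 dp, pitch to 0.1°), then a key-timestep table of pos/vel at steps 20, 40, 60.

State at t = 0.6375 s:
  b1     pos=(+0.000,+0.035) vel=(+0.000,+0.000) ωy=+0.00 pitch=+0.0°
  b2     pos=(-0.095,+0.046) vel=(+0.000,+0.000) ωy=+0.00 pitch=-90.0°

Key-timestep trajectory:
   step    t(s)  b1.x    b1.z    b1.vx   b1.vz   b2.x    b2.z    b2.vx   b2.vz 
     20  0.1250   +0.000  +0.035  +0.000  +0.000   -0.052  +0.105  -0.041  -0.003
     40  0.2500   +0.000  +0.035  +0.000  +0.000   -0.066  +0.101  -0.212  -0.143
     60  0.3750   +0.000  +0.035  +0.000  +0.000   -0.099  +0.043  +0.024  +0.188


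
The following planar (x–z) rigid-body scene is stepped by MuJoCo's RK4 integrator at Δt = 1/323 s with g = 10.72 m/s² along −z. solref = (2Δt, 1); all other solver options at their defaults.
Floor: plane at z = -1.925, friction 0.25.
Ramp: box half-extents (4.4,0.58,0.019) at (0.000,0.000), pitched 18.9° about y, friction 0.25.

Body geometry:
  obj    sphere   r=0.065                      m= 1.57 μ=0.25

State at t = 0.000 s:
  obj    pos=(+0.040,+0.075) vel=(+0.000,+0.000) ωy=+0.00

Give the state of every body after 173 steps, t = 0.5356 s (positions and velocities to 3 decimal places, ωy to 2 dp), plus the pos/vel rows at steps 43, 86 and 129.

State at t = 0.5356 s:
  obj    pos=(+0.377,-0.040) vel=(+1.257,-0.430) ωy=+20.43

Key-timestep trajectory:
   step    t(s)  obj.x    obj.z    obj.vx   obj.vz 
     43  0.1331   +0.061  +0.068  +0.312  -0.107
     86  0.2663   +0.123  +0.047  +0.625  -0.214
    129  0.3994   +0.227  +0.011  +0.937  -0.321


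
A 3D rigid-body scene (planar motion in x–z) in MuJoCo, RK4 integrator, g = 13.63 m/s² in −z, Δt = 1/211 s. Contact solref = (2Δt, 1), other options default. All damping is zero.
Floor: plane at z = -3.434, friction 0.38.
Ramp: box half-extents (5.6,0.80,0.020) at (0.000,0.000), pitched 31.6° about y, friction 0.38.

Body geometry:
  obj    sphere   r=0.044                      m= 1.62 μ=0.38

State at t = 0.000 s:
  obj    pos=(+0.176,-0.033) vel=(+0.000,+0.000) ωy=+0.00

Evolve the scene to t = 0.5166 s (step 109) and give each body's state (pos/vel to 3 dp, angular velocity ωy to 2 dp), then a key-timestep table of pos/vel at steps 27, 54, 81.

State at t = 0.5166 s:
  obj    pos=(+0.756,-0.390) vel=(+2.245,-1.381) ωy=+59.88

Key-timestep trajectory:
   step    t(s)  obj.x    obj.z    obj.vx   obj.vz 
     27  0.1280   +0.212  -0.055  +0.556  -0.342
     54  0.2559   +0.318  -0.121  +1.112  -0.684
     81  0.3839   +0.496  -0.230  +1.668  -1.026


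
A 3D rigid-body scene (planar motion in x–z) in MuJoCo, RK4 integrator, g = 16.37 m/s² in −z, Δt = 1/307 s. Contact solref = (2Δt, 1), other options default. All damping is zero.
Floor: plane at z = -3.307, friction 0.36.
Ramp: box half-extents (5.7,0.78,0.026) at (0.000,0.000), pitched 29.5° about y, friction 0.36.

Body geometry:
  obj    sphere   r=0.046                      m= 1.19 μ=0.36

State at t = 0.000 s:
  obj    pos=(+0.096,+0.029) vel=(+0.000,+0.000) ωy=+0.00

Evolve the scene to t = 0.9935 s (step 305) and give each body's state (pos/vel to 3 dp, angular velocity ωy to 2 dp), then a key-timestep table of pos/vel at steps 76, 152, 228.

State at t = 0.9935 s:
  obj    pos=(+2.569,-1.371) vel=(+4.979,-2.817) ωy=+124.34

Key-timestep trajectory:
   step    t(s)  obj.x    obj.z    obj.vx   obj.vz 
     76  0.2476   +0.249  -0.058  +1.241  -0.702
    152  0.4951   +0.710  -0.319  +2.481  -1.404
    228  0.7427   +1.478  -0.753  +3.722  -2.106


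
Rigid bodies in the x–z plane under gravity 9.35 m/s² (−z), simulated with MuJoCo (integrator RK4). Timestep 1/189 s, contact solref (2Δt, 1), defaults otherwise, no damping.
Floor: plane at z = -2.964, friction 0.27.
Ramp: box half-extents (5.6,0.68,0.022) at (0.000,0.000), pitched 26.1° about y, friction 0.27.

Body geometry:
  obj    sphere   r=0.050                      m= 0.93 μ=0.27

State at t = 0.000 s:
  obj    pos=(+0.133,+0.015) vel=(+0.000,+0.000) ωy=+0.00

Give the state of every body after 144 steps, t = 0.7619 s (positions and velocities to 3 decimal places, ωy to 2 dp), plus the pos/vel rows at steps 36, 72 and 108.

State at t = 0.7619 s:
  obj    pos=(+0.899,-0.360) vel=(+2.010,-0.985) ωy=+44.76

Key-timestep trajectory:
   step    t(s)  obj.x    obj.z    obj.vx   obj.vz 
     36  0.1905   +0.181  -0.008  +0.503  -0.246
     72  0.3810   +0.325  -0.079  +1.005  -0.493
    108  0.5714   +0.564  -0.196  +1.508  -0.739


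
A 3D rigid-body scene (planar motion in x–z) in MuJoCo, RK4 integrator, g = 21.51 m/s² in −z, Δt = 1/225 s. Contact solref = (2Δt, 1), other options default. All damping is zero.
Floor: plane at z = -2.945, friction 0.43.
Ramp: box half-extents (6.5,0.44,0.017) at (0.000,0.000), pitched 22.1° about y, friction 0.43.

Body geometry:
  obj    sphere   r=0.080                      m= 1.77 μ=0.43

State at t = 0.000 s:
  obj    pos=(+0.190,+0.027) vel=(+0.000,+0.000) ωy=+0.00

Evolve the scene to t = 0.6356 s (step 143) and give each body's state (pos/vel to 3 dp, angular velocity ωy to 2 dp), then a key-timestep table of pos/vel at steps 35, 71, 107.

State at t = 0.6356 s:
  obj    pos=(+1.272,-0.412) vel=(+3.404,-1.382) ωy=+45.91

Key-timestep trajectory:
   step    t(s)  obj.x    obj.z    obj.vx   obj.vz 
     35  0.1556   +0.255  +0.001  +0.833  -0.338
     71  0.3156   +0.457  -0.081  +1.690  -0.686
    107  0.4756   +0.796  -0.218  +2.547  -1.034


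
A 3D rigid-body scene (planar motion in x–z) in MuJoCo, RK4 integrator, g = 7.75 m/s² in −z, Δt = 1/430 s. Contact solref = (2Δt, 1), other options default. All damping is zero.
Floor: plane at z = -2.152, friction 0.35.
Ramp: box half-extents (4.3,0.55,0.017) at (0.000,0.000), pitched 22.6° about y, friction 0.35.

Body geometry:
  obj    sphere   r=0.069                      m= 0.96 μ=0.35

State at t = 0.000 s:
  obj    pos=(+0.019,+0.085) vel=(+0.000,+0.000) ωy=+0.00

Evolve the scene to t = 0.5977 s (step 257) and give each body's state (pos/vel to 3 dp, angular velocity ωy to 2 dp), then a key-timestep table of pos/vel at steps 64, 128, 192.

State at t = 0.5977 s:
  obj    pos=(+0.370,-0.061) vel=(+1.174,-0.489) ωy=+18.42

Key-timestep trajectory:
   step    t(s)  obj.x    obj.z    obj.vx   obj.vz 
     64  0.1488   +0.041  +0.076  +0.292  -0.122
    128  0.2977   +0.106  +0.049  +0.585  -0.243
    192  0.4465   +0.215  +0.004  +0.877  -0.365


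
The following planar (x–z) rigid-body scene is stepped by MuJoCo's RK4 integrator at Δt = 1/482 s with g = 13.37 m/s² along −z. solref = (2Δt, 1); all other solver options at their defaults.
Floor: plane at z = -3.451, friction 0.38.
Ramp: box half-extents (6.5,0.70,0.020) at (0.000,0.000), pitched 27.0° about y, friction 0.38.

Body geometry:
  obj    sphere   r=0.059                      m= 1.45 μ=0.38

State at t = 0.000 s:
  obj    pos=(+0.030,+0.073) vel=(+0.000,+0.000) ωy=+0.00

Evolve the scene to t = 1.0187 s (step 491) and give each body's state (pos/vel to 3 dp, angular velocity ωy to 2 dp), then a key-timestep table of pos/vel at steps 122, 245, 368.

State at t = 1.0187 s:
  obj    pos=(+2.035,-0.948) vel=(+3.935,-2.005) ωy=+74.85

Key-timestep trajectory:
   step    t(s)  obj.x    obj.z    obj.vx   obj.vz 
    122  0.2531   +0.154  +0.010  +0.978  -0.498
    245  0.5083   +0.529  -0.181  +1.964  -1.001
    368  0.7635   +1.156  -0.500  +2.949  -1.503


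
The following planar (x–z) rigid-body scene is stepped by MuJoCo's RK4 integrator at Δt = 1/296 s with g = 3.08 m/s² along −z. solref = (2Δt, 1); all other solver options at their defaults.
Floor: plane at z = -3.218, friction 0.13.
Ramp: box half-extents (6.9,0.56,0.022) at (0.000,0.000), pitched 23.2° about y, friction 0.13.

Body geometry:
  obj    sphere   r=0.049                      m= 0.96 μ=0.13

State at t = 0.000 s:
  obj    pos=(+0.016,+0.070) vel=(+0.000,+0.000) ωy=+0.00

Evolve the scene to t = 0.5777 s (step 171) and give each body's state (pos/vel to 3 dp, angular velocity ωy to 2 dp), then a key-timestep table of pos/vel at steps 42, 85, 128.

State at t = 0.5777 s:
  obj    pos=(+0.149,+0.013) vel=(+0.460,-0.197) ωy=+10.21

Key-timestep trajectory:
   step    t(s)  obj.x    obj.z    obj.vx   obj.vz 
     42  0.1419   +0.024  +0.067  +0.113  -0.048
     85  0.2872   +0.049  +0.056  +0.229  -0.098
    128  0.4324   +0.091  +0.038  +0.345  -0.148


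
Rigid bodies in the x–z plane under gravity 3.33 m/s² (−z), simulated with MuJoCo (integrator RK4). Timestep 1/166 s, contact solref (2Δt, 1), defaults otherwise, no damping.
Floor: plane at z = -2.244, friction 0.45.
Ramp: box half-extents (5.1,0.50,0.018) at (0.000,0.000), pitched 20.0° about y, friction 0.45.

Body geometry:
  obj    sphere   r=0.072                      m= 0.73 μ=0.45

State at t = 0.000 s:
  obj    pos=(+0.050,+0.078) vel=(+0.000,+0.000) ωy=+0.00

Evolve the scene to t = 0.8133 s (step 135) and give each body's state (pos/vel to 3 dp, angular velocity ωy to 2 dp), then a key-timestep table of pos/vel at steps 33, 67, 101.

State at t = 0.8133 s:
  obj    pos=(+0.303,-0.014) vel=(+0.622,-0.226) ωy=+9.19

Key-timestep trajectory:
   step    t(s)  obj.x    obj.z    obj.vx   obj.vz 
     33  0.1988   +0.065  +0.072  +0.152  -0.055
     67  0.4036   +0.112  +0.055  +0.309  -0.112
    101  0.6084   +0.191  +0.026  +0.465  -0.169


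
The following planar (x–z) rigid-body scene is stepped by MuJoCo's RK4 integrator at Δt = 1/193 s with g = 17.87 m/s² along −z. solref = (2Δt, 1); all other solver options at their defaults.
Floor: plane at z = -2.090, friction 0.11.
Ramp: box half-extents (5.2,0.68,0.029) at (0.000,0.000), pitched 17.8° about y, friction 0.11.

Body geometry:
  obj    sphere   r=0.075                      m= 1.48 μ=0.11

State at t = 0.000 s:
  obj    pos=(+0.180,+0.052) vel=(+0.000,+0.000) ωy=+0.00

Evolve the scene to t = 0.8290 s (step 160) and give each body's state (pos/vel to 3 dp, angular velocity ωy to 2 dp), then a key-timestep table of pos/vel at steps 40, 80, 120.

State at t = 0.8290 s:
  obj    pos=(+1.457,-0.359) vel=(+3.080,-0.989) ωy=+43.11

Key-timestep trajectory:
   step    t(s)  obj.x    obj.z    obj.vx   obj.vz 
     40  0.2073   +0.260  +0.026  +0.770  -0.247
     80  0.4145   +0.499  -0.051  +1.540  -0.495
    120  0.6218   +0.898  -0.179  +2.310  -0.742


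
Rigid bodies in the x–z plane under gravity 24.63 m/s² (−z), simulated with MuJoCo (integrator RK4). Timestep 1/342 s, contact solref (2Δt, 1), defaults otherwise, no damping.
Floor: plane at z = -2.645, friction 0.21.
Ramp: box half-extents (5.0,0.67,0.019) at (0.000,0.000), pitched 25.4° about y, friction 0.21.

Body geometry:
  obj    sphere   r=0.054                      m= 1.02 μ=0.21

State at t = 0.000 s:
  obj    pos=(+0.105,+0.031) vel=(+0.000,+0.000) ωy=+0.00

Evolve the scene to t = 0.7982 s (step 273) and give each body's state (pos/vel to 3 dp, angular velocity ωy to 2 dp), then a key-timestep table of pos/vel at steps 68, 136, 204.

State at t = 0.7982 s:
  obj    pos=(+2.277,-1.000) vel=(+5.442,-2.584) ωy=+111.53

Key-timestep trajectory:
   step    t(s)  obj.x    obj.z    obj.vx   obj.vz 
     68  0.1988   +0.240  -0.033  +1.356  -0.644
    136  0.3977   +0.644  -0.225  +2.711  -1.287
    204  0.5965   +1.318  -0.545  +4.066  -1.931


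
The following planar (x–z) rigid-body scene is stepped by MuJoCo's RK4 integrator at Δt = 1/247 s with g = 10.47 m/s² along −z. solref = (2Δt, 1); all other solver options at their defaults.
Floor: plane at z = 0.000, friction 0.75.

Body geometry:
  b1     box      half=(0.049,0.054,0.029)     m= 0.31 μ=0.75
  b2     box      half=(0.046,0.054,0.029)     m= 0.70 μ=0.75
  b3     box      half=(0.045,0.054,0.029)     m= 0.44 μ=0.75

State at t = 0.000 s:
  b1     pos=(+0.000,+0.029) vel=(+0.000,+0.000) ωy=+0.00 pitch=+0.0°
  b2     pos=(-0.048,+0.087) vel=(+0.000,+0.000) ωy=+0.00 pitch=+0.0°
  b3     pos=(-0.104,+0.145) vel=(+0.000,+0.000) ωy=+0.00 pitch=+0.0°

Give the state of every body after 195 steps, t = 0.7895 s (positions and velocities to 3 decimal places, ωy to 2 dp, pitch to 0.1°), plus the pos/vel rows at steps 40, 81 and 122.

State at t = 0.7895 s:
  b1     pos=(+0.000,+0.029) vel=(+0.000,+0.000) ωy=+0.00 pitch=+0.0°
  b2     pos=(-0.087,+0.046) vel=(+0.000,+0.000) ωy=+0.00 pitch=-90.0°
  b3     pos=(-0.194,+0.045) vel=(+0.000,+0.000) ωy=+0.00 pitch=-90.0°

Key-timestep trajectory:
   step    t(s)  b1.x    b1.z    b1.vx   b1.vz   b2.x    b2.z    b2.vx   b2.vz   b3.x    b3.z    b3.vx   b3.vz 
     40  0.1619   +0.000  +0.029  +0.001  +0.000   -0.065  +0.082  -0.222  -0.155   -0.145  +0.097  -0.406  -0.833
     81  0.3279   +0.000  +0.029  +0.000  +0.000   -0.096  +0.050  -0.003  +0.001   -0.202  +0.049  -0.128  +0.067
    122  0.4939   +0.000  +0.029  +0.000  +0.000   -0.087  +0.046  -0.073  +0.016   -0.192  +0.046  +0.062  +0.065


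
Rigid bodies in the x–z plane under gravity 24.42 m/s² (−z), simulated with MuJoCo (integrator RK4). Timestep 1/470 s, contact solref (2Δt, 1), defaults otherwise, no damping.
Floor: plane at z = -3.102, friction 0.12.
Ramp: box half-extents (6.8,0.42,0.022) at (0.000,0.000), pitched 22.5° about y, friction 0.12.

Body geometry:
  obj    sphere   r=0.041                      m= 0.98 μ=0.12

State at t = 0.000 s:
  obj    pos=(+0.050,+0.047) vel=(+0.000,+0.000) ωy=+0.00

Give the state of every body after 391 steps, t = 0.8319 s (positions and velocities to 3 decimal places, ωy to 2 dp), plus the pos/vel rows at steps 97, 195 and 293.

State at t = 0.8319 s:
  obj    pos=(+2.185,-0.837) vel=(+5.131,-2.125) ωy=+135.42

Key-timestep trajectory:
   step    t(s)  obj.x    obj.z    obj.vx   obj.vz 
     97  0.2064   +0.182  -0.007  +1.273  -0.527
    195  0.4149   +0.581  -0.173  +2.559  -1.060
    293  0.6234   +1.249  -0.449  +3.845  -1.593


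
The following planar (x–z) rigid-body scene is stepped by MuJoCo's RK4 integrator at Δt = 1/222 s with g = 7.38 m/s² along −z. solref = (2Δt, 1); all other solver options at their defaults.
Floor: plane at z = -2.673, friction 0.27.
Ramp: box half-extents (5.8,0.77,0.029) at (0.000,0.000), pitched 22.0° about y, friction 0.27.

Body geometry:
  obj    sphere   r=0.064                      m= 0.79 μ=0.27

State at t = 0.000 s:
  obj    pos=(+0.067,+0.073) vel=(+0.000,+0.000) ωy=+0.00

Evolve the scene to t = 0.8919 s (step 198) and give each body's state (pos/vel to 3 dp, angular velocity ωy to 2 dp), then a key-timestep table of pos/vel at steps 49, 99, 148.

State at t = 0.8919 s:
  obj    pos=(+0.795,-0.221) vel=(+1.633,-0.660) ωy=+27.51

Key-timestep trajectory:
   step    t(s)  obj.x    obj.z    obj.vx   obj.vz 
     49  0.2207   +0.112  +0.055  +0.404  -0.163
     99  0.4459   +0.249  +0.000  +0.817  -0.330
    148  0.6667   +0.474  -0.091  +1.221  -0.493


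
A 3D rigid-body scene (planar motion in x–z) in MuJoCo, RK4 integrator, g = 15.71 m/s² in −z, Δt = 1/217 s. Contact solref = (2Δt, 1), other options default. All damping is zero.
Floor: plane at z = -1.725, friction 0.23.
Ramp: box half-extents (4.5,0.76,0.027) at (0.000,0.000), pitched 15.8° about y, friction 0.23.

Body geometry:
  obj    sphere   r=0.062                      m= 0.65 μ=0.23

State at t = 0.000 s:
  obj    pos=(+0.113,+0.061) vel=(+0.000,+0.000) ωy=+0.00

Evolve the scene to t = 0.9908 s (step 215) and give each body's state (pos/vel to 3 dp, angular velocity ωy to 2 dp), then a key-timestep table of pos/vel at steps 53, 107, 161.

State at t = 0.9908 s:
  obj    pos=(+1.556,-0.348) vel=(+2.913,-0.824) ωy=+48.82

Key-timestep trajectory:
   step    t(s)  obj.x    obj.z    obj.vx   obj.vz 
     53  0.2442   +0.201  +0.036  +0.718  -0.203
    107  0.4931   +0.470  -0.041  +1.450  -0.410
    161  0.7419   +0.922  -0.168  +2.181  -0.617


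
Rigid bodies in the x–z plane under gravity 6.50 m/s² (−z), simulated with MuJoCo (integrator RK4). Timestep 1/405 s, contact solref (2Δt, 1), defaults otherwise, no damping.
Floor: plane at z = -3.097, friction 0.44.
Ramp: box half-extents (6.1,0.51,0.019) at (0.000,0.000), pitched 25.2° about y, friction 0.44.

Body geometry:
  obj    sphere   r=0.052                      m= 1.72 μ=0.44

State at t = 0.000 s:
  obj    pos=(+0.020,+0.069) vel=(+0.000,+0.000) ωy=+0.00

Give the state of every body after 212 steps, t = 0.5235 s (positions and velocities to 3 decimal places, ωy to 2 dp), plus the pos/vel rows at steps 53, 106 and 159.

State at t = 0.5235 s:
  obj    pos=(+0.265,-0.046) vel=(+0.936,-0.441) ωy=+19.90

Key-timestep trajectory:
   step    t(s)  obj.x    obj.z    obj.vx   obj.vz 
     53  0.1309   +0.035  +0.062  +0.234  -0.110
    106  0.2617   +0.081  +0.040  +0.468  -0.220
    159  0.3926   +0.158  +0.004  +0.702  -0.330


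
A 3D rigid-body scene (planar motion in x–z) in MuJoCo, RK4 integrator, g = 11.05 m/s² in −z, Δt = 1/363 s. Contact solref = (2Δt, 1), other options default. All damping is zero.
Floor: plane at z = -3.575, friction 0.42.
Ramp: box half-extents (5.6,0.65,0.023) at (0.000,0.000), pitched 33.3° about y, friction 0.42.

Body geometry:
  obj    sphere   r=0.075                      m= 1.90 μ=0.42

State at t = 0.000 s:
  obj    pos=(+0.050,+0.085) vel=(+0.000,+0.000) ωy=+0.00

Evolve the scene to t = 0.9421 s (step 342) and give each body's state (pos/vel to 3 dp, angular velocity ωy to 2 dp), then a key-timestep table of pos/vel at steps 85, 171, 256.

State at t = 0.9421 s:
  obj    pos=(+1.657,-0.971) vel=(+3.412,-2.242) ωy=+54.43

Key-timestep trajectory:
   step    t(s)  obj.x    obj.z    obj.vx   obj.vz 
     85  0.2342   +0.149  +0.019  +0.848  -0.557
    171  0.4711   +0.452  -0.180  +1.706  -1.121
    256  0.7052   +0.951  -0.507  +2.554  -1.678


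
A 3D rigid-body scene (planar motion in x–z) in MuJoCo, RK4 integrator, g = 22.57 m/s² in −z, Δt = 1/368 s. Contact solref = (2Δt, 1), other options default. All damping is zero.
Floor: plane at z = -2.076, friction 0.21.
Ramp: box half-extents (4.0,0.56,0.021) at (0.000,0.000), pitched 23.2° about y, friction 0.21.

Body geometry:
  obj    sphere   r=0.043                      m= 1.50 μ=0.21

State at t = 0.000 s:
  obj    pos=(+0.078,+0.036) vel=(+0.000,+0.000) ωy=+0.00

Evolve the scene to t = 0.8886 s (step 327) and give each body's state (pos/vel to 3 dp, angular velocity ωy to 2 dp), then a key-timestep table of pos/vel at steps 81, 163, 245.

State at t = 0.8886 s:
  obj    pos=(+2.383,-0.952) vel=(+5.187,-2.223) ωy=+131.22

Key-timestep trajectory:
   step    t(s)  obj.x    obj.z    obj.vx   obj.vz 
     81  0.2201   +0.220  -0.024  +1.285  -0.551
    163  0.4429   +0.651  -0.209  +2.586  -1.108
    245  0.6658   +1.372  -0.518  +3.886  -1.666


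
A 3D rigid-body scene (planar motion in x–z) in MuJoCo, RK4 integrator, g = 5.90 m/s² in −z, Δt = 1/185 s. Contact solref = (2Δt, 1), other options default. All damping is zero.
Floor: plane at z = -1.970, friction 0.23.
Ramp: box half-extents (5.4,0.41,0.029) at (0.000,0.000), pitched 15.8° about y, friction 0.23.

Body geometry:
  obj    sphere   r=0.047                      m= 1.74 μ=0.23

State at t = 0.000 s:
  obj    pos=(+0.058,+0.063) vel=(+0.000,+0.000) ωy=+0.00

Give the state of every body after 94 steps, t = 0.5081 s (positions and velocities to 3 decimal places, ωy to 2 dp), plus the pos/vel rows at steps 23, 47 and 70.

State at t = 0.5081 s:
  obj    pos=(+0.200,+0.022) vel=(+0.561,-0.159) ωy=+12.40

Key-timestep trajectory:
   step    t(s)  obj.x    obj.z    obj.vx   obj.vz 
     23  0.1243   +0.066  +0.060  +0.137  -0.039
     47  0.2541   +0.094  +0.052  +0.281  -0.079
     70  0.3784   +0.137  +0.040  +0.418  -0.118


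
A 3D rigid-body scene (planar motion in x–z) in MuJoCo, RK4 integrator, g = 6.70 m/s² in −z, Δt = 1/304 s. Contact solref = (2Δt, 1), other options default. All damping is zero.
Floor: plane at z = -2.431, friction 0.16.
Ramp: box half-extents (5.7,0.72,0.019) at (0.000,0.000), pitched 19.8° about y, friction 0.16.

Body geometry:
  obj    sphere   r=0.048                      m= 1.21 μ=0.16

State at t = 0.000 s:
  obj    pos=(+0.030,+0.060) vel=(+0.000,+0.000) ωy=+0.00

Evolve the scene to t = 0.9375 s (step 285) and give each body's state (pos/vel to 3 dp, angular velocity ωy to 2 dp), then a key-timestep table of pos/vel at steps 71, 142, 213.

State at t = 0.9375 s:
  obj    pos=(+0.700,-0.181) vel=(+1.430,-0.515) ωy=+31.66

Key-timestep trajectory:
   step    t(s)  obj.x    obj.z    obj.vx   obj.vz 
     71  0.2336   +0.072  +0.045  +0.356  -0.128
    142  0.4671   +0.197  +0.000  +0.713  -0.257
    213  0.7007   +0.405  -0.074  +1.069  -0.385


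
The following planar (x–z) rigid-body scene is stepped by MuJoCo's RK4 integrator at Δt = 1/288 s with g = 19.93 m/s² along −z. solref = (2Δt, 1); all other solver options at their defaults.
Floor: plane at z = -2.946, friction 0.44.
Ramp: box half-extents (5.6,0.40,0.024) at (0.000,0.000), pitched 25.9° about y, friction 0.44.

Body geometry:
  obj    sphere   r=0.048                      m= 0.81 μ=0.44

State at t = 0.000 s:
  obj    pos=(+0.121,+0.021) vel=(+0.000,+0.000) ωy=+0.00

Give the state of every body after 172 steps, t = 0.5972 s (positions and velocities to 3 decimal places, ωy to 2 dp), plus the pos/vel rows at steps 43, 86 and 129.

State at t = 0.5972 s:
  obj    pos=(+1.119,-0.463) vel=(+3.341,-1.622) ωy=+77.35

Key-timestep trajectory:
   step    t(s)  obj.x    obj.z    obj.vx   obj.vz 
     43  0.1493   +0.183  -0.009  +0.835  -0.406
     86  0.2986   +0.371  -0.100  +1.670  -0.811
    129  0.4479   +0.682  -0.251  +2.506  -1.217


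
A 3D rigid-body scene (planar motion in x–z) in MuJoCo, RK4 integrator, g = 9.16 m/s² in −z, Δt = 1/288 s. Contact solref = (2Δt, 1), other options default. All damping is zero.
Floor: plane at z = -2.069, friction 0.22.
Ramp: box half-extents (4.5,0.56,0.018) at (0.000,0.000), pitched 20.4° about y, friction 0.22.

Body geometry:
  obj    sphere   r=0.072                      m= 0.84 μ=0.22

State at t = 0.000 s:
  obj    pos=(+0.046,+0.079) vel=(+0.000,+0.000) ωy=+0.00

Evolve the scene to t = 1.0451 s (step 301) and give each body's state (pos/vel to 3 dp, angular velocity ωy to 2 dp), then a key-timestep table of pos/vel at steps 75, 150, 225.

State at t = 1.0451 s:
  obj    pos=(+1.214,-0.355) vel=(+2.234,-0.831) ωy=+33.10

Key-timestep trajectory:
   step    t(s)  obj.x    obj.z    obj.vx   obj.vz 
     75  0.2604   +0.118  +0.052  +0.557  -0.207
    150  0.5208   +0.336  -0.029  +1.113  -0.414
    225  0.7812   +0.698  -0.164  +1.670  -0.621


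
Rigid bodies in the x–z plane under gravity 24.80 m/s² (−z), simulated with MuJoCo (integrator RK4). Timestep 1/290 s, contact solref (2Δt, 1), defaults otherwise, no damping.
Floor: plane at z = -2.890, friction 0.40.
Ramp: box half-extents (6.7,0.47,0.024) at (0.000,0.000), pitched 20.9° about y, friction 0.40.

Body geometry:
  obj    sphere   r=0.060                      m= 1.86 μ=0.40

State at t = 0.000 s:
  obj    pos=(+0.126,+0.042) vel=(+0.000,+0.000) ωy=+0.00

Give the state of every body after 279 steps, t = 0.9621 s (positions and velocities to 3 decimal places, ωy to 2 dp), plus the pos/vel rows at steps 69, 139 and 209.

State at t = 0.9621 s:
  obj    pos=(+2.858,-1.002) vel=(+5.680,-2.169) ωy=+101.32

Key-timestep trajectory:
   step    t(s)  obj.x    obj.z    obj.vx   obj.vz 
     69  0.2379   +0.293  -0.022  +1.405  -0.536
    139  0.4793   +0.804  -0.217  +2.830  -1.081
    209  0.7207   +1.659  -0.544  +4.255  -1.625


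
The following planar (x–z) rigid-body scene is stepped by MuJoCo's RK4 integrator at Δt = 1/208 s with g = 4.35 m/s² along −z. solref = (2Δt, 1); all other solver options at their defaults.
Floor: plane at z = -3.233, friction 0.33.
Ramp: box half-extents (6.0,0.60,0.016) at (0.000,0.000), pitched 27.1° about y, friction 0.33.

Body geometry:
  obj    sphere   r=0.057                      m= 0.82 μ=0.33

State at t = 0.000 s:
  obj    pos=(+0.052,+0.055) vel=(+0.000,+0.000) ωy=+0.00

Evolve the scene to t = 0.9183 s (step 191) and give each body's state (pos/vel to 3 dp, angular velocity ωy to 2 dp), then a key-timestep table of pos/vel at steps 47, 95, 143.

State at t = 0.9183 s:
  obj    pos=(+0.583,-0.217) vel=(+1.157,-0.592) ωy=+22.80

Key-timestep trajectory:
   step    t(s)  obj.x    obj.z    obj.vx   obj.vz 
     47  0.2260   +0.084  +0.039  +0.285  -0.146
     95  0.4567   +0.184  -0.012  +0.576  -0.295
    143  0.6875   +0.350  -0.097  +0.866  -0.443


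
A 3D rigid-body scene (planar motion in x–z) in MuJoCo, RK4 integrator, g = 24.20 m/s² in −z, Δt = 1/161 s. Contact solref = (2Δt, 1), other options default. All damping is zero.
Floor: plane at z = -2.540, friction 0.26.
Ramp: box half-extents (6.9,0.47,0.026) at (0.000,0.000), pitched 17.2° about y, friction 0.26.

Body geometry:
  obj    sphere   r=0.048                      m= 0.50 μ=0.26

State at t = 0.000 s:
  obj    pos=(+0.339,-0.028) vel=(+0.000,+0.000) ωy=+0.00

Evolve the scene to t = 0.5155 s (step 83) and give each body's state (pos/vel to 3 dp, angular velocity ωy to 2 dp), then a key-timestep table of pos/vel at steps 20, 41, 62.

State at t = 0.5155 s:
  obj    pos=(+0.988,-0.228) vel=(+2.517,-0.779) ωy=+54.88

Key-timestep trajectory:
   step    t(s)  obj.x    obj.z    obj.vx   obj.vz 
     20  0.1242   +0.377  -0.039  +0.607  -0.188
     41  0.2547   +0.498  -0.077  +1.244  -0.385
     62  0.3851   +0.701  -0.140  +1.880  -0.582


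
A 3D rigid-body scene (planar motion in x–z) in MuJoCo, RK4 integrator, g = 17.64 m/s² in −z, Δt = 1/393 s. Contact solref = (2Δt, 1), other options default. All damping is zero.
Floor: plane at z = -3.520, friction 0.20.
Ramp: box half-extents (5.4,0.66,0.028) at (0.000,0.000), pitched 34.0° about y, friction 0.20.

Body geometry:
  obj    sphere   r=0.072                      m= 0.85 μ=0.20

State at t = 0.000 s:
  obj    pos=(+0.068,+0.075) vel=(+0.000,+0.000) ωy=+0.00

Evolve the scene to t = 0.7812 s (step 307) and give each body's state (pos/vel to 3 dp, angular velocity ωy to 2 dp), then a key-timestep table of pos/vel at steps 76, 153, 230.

State at t = 0.7812 s:
  obj    pos=(+1.850,-1.128) vel=(+4.563,-3.078) ωy=+76.43

Key-timestep trajectory:
   step    t(s)  obj.x    obj.z    obj.vx   obj.vz 
     76  0.1934   +0.177  +0.001  +1.130  -0.762
    153  0.3893   +0.511  -0.224  +2.274  -1.534
    230  0.5852   +1.068  -0.600  +3.419  -2.306


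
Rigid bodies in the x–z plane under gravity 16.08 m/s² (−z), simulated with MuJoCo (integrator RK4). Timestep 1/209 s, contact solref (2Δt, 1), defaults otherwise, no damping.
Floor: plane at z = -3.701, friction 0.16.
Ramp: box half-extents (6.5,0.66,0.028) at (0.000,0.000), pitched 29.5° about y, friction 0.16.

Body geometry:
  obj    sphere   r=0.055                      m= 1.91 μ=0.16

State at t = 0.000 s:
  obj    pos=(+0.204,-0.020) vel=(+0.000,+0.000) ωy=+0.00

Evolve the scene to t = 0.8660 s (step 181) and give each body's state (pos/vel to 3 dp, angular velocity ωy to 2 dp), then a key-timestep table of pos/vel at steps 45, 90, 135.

State at t = 0.8660 s:
  obj    pos=(+2.058,-1.069) vel=(+4.285,-2.412) ωy=+88.12

Key-timestep trajectory:
   step    t(s)  obj.x    obj.z    obj.vx   obj.vz 
     45  0.2153   +0.319  -0.085  +1.065  -0.604
     90  0.4306   +0.663  -0.280  +2.132  -1.198
    135  0.6459   +1.236  -0.604  +3.193  -1.808


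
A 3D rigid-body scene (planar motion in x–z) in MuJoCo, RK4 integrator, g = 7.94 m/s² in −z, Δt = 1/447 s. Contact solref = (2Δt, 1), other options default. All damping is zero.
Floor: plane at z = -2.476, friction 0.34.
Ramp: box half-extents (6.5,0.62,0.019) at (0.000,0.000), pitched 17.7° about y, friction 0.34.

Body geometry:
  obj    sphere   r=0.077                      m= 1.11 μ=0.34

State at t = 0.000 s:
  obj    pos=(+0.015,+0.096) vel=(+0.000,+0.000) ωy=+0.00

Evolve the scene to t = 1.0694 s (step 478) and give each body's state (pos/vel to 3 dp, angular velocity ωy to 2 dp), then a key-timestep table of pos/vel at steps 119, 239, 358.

State at t = 1.0694 s:
  obj    pos=(+0.954,-0.204) vel=(+1.757,-0.561) ωy=+23.94

Key-timestep trajectory:
   step    t(s)  obj.x    obj.z    obj.vx   obj.vz 
    119  0.2662   +0.073  +0.077  +0.437  -0.140
    239  0.5347   +0.250  +0.021  +0.878  -0.280
    358  0.8009   +0.542  -0.072  +1.316  -0.420


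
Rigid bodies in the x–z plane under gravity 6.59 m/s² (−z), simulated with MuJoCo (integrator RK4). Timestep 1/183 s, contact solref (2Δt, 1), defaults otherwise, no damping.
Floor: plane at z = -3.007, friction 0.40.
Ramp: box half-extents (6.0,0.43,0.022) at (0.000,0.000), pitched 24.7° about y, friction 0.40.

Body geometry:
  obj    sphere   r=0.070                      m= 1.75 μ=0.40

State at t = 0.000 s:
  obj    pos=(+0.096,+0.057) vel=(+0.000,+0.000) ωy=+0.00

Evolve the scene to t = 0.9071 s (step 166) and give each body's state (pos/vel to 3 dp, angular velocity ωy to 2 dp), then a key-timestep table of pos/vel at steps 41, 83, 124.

State at t = 0.9071 s:
  obj    pos=(+0.831,-0.281) vel=(+1.621,-0.746) ωy=+25.48

Key-timestep trajectory:
   step    t(s)  obj.x    obj.z    obj.vx   obj.vz 
     41  0.2240   +0.141  +0.036  +0.400  -0.184
     83  0.4536   +0.280  -0.027  +0.811  -0.373
    124  0.6776   +0.506  -0.132  +1.211  -0.557
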